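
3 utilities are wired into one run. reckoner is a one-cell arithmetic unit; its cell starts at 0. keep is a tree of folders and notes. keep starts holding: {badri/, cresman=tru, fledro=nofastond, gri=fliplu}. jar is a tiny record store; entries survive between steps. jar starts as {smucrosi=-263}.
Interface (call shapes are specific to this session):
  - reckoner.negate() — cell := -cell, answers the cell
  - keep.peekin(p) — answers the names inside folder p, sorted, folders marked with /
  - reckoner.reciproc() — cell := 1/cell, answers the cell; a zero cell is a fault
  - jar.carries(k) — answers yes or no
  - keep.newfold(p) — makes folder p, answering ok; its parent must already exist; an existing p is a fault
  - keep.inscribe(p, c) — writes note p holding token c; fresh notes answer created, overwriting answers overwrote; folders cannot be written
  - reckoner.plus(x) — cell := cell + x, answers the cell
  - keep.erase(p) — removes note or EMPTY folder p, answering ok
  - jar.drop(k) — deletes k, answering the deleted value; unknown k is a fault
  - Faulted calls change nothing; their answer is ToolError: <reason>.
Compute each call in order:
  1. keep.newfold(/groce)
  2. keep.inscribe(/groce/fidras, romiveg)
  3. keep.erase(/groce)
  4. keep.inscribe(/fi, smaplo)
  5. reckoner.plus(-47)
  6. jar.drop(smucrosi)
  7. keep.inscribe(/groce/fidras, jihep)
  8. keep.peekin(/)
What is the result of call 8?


Answer: [badri/, cresman, fi, fledro, gri, groce/]

Derivation:
==> keep.newfold(p=/groce)
<== ok
==> keep.inscribe(p=/groce/fidras, c=romiveg)
<== created
==> keep.erase(p=/groce)
<== ToolError: not empty
==> keep.inscribe(p=/fi, c=smaplo)
<== created
==> reckoner.plus(x=-47)
<== -47
==> jar.drop(k=smucrosi)
<== -263
==> keep.inscribe(p=/groce/fidras, c=jihep)
<== overwrote
==> keep.peekin(p=/)
<== [badri/, cresman, fi, fledro, gri, groce/]


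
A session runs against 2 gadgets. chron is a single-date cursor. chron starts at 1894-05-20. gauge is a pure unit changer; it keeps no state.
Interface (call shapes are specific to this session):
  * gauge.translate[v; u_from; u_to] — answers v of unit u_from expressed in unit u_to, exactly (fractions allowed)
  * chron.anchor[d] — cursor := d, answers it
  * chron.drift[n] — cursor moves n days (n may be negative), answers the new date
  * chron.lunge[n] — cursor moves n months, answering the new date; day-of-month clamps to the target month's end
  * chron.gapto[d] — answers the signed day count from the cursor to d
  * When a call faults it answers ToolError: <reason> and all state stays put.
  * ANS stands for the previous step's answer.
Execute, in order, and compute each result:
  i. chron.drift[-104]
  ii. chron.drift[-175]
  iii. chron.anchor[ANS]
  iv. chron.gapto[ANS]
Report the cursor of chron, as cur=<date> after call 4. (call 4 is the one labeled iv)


Answer: cur=1893-08-14

Derivation:
→ chron.drift(n='-104')
← 1894-02-05
→ chron.drift(n='-175')
← 1893-08-14
→ chron.anchor(d='ANS')
← 1893-08-14
→ chron.gapto(d='ANS')
← 0


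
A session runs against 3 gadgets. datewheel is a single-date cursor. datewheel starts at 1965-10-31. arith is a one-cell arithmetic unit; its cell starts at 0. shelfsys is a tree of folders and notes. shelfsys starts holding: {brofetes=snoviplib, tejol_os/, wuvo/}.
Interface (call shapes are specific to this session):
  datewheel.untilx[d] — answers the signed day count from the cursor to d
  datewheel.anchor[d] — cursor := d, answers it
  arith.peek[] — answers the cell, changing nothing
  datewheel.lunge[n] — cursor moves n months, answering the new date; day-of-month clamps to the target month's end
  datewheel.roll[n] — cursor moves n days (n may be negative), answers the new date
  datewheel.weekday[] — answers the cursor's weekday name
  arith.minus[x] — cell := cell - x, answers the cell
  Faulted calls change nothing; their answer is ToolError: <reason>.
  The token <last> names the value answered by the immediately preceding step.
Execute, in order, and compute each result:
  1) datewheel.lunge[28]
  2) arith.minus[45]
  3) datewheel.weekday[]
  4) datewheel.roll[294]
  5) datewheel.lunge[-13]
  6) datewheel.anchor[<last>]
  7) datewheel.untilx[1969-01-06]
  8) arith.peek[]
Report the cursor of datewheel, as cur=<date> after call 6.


→ datewheel.lunge(n='28')
← 1968-02-29
→ arith.minus(x='45')
← -45
→ datewheel.weekday()
← Thursday
→ datewheel.roll(n='294')
← 1968-12-19
→ datewheel.lunge(n='-13')
← 1967-11-19
→ datewheel.anchor(d='<last>')
← 1967-11-19
→ datewheel.untilx(d='1969-01-06')
← 414
→ arith.peek()
← -45

Answer: cur=1967-11-19


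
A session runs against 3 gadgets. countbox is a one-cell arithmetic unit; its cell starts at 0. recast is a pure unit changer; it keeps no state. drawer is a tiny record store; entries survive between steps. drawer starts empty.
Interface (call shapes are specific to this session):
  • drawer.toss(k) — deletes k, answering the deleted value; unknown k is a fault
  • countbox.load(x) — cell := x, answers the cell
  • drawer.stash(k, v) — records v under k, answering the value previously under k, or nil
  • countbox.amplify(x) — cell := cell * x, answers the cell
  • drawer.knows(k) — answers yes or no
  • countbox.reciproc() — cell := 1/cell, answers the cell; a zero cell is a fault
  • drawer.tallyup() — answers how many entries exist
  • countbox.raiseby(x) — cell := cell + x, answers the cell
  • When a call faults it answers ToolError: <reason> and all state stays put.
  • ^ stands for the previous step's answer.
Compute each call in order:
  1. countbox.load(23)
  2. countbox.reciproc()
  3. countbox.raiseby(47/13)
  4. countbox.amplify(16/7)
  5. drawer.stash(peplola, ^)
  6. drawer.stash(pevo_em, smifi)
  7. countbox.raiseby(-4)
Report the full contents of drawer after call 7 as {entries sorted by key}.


Answer: {peplola=17504/2093, pevo_em=smifi}

Derivation:
Step: countbox.load[23]
Result: 23
Step: countbox.reciproc[]
Result: 1/23
Step: countbox.raiseby[47/13]
Result: 1094/299
Step: countbox.amplify[16/7]
Result: 17504/2093
Step: drawer.stash[peplola; ^]
Result: nil
Step: drawer.stash[pevo_em; smifi]
Result: nil
Step: countbox.raiseby[-4]
Result: 9132/2093


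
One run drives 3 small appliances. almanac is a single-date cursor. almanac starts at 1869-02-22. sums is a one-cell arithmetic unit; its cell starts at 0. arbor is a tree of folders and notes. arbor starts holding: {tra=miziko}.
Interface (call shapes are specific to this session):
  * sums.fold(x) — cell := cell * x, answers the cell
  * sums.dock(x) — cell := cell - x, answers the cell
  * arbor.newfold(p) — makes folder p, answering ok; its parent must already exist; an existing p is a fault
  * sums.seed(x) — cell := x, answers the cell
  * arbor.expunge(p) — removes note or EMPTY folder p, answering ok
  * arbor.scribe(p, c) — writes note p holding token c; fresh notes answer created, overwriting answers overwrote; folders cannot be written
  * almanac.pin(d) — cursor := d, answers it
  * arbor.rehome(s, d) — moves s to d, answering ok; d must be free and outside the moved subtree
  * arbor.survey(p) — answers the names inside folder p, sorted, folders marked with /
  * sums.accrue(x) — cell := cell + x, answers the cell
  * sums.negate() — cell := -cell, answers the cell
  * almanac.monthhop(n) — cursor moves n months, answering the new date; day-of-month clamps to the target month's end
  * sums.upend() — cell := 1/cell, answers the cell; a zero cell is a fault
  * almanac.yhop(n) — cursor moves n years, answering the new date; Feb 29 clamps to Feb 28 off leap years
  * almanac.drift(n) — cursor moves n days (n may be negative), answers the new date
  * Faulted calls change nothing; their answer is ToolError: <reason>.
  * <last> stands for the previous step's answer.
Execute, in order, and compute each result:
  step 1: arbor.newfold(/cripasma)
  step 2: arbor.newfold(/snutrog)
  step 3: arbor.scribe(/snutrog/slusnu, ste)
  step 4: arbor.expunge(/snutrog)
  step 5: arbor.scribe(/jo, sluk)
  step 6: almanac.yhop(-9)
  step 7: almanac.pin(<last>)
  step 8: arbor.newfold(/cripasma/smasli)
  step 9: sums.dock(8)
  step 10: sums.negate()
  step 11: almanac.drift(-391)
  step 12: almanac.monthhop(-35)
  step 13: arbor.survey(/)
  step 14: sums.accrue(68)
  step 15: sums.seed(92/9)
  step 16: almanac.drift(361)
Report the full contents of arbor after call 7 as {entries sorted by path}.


Answer: {cripasma/, jo=sluk, snutrog/, snutrog/slusnu=ste, tra=miziko}

Derivation:
% arbor.newfold /cripasma
:: ok
% arbor.newfold /snutrog
:: ok
% arbor.scribe /snutrog/slusnu ste
:: created
% arbor.expunge /snutrog
:: ToolError: not empty
% arbor.scribe /jo sluk
:: created
% almanac.yhop -9
:: 1860-02-22
% almanac.pin <last>
:: 1860-02-22
% arbor.newfold /cripasma/smasli
:: ok
% sums.dock 8
:: -8
% sums.negate
:: 8
% almanac.drift -391
:: 1859-01-27
% almanac.monthhop -35
:: 1856-02-27
% arbor.survey /
:: [cripasma/, jo, snutrog/, tra]
% sums.accrue 68
:: 76
% sums.seed 92/9
:: 92/9
% almanac.drift 361
:: 1857-02-22


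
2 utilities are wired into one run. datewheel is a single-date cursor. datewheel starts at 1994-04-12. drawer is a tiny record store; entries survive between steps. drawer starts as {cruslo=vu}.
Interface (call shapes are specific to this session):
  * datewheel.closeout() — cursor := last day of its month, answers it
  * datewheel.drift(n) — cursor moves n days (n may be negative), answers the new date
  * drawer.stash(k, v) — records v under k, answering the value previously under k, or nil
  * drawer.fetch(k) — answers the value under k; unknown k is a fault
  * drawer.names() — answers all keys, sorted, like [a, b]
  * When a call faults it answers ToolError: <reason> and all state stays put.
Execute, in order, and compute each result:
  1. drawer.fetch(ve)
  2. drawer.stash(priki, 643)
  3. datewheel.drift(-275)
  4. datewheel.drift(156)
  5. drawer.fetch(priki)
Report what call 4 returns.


Do: fetch[k→ve]
See: ToolError: no such key ve
Do: stash[k→priki; v→643]
See: nil
Do: drift[n→-275]
See: 1993-07-11
Do: drift[n→156]
See: 1993-12-14
Do: fetch[k→priki]
See: 643

Answer: 1993-12-14


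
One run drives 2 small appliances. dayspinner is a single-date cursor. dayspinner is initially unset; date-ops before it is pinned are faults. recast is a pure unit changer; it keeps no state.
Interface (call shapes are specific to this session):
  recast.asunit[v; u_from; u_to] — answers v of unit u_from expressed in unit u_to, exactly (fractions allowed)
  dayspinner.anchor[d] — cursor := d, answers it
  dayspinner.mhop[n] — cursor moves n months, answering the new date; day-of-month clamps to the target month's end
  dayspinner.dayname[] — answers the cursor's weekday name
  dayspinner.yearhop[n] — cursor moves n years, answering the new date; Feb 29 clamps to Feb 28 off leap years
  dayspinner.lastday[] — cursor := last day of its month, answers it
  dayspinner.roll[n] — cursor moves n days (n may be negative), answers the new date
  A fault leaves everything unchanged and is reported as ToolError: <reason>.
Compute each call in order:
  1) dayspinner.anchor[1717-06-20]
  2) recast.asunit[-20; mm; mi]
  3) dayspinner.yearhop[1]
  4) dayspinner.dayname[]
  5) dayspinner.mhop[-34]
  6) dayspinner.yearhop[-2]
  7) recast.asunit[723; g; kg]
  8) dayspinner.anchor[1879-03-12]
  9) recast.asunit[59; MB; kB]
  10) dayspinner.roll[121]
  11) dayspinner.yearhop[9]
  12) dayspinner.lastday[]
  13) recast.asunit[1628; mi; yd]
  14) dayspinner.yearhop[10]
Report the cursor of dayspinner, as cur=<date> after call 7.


·→ anchor(d='1717-06-20')
·← 1717-06-20
·→ asunit(v='-20', u_from='mm', u_to='mi')
·← -5/402336
·→ yearhop(n='1')
·← 1718-06-20
·→ dayname()
·← Monday
·→ mhop(n='-34')
·← 1715-08-20
·→ yearhop(n='-2')
·← 1713-08-20
·→ asunit(v='723', u_from='g', u_to='kg')
·← 723/1000
·→ anchor(d='1879-03-12')
·← 1879-03-12
·→ asunit(v='59', u_from='MB', u_to='kB')
·← 59000
·→ roll(n='121')
·← 1879-07-11
·→ yearhop(n='9')
·← 1888-07-11
·→ lastday()
·← 1888-07-31
·→ asunit(v='1628', u_from='mi', u_to='yd')
·← 2865280
·→ yearhop(n='10')
·← 1898-07-31

Answer: cur=1713-08-20


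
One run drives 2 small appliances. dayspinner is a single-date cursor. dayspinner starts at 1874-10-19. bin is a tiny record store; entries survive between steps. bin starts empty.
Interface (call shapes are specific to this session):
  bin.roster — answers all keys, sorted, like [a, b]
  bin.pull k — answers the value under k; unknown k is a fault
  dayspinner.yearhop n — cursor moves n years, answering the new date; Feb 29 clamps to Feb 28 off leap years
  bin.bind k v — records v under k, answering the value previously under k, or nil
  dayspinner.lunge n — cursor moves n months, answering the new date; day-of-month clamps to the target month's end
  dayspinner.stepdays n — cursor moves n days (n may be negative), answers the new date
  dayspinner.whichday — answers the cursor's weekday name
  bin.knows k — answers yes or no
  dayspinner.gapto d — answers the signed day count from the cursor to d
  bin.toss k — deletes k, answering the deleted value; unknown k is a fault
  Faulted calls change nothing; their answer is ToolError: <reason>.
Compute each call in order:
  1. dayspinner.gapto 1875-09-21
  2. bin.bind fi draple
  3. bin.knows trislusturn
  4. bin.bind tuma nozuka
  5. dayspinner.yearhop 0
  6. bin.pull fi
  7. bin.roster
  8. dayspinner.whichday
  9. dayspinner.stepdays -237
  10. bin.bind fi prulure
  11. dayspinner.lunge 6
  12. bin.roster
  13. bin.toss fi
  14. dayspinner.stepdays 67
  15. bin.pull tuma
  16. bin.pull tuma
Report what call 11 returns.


~$ dayspinner.gapto d: 1875-09-21
:: 337
~$ bin.bind k: fi v: draple
:: nil
~$ bin.knows k: trislusturn
:: no
~$ bin.bind k: tuma v: nozuka
:: nil
~$ dayspinner.yearhop n: 0
:: 1874-10-19
~$ bin.pull k: fi
:: draple
~$ bin.roster
:: [fi, tuma]
~$ dayspinner.whichday
:: Monday
~$ dayspinner.stepdays n: -237
:: 1874-02-24
~$ bin.bind k: fi v: prulure
:: draple
~$ dayspinner.lunge n: 6
:: 1874-08-24
~$ bin.roster
:: [fi, tuma]
~$ bin.toss k: fi
:: prulure
~$ dayspinner.stepdays n: 67
:: 1874-10-30
~$ bin.pull k: tuma
:: nozuka
~$ bin.pull k: tuma
:: nozuka

Answer: 1874-08-24


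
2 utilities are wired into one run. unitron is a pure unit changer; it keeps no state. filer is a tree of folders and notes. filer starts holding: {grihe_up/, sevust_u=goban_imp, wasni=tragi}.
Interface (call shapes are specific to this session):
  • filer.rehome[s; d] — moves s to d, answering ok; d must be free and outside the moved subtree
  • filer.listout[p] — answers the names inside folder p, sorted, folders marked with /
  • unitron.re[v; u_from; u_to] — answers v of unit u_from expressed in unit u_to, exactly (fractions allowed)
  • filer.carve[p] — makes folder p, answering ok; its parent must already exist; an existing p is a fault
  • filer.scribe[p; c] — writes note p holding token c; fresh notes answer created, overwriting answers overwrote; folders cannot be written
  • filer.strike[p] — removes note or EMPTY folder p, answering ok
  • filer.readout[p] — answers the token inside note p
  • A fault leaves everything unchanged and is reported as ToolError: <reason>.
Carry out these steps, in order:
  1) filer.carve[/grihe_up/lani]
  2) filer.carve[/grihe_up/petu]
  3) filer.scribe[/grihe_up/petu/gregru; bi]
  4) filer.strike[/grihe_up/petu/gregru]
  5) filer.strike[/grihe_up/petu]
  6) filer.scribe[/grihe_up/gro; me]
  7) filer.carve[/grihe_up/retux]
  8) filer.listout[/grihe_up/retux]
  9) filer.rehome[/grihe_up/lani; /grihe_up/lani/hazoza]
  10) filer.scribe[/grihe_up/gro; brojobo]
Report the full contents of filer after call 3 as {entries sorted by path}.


I call filer.carve passing p=/grihe_up/lani, → ok.
I try filer.carve passing p=/grihe_up/petu, yielding ok.
I try filer.scribe passing p=/grihe_up/petu/gregru, c=bi, → created.
I try filer.strike passing p=/grihe_up/petu/gregru, which returns ok.
Then filer.strike passing p=/grihe_up/petu, and get ok.
Invoking filer.scribe passing p=/grihe_up/gro, c=me, — result: created.
I run filer.carve passing p=/grihe_up/retux, giving ok.
Invoking filer.listout passing p=/grihe_up/retux: [].
I call filer.rehome passing s=/grihe_up/lani, d=/grihe_up/lani/hazoza, giving ToolError: into itself.
Using filer.scribe passing p=/grihe_up/gro, c=brojobo, giving overwrote.

Answer: {grihe_up/, grihe_up/lani/, grihe_up/petu/, grihe_up/petu/gregru=bi, sevust_u=goban_imp, wasni=tragi}


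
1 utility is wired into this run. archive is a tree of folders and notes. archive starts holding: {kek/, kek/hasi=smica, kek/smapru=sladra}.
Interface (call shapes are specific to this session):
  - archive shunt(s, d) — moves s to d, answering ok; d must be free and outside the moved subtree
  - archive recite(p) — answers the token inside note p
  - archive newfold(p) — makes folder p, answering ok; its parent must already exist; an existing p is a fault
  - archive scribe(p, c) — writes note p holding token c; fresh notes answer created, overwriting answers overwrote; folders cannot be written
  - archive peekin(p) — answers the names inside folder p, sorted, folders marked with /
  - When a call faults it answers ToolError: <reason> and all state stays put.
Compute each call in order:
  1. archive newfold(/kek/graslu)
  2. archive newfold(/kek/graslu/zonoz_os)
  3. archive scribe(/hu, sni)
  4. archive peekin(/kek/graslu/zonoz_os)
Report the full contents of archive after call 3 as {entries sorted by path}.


Answer: {hu=sni, kek/, kek/graslu/, kek/graslu/zonoz_os/, kek/hasi=smica, kek/smapru=sladra}

Derivation:
# archive newfold(p='/kek/graslu') ~> ok
# archive newfold(p='/kek/graslu/zonoz_os') ~> ok
# archive scribe(p='/hu', c='sni') ~> created
# archive peekin(p='/kek/graslu/zonoz_os') ~> []


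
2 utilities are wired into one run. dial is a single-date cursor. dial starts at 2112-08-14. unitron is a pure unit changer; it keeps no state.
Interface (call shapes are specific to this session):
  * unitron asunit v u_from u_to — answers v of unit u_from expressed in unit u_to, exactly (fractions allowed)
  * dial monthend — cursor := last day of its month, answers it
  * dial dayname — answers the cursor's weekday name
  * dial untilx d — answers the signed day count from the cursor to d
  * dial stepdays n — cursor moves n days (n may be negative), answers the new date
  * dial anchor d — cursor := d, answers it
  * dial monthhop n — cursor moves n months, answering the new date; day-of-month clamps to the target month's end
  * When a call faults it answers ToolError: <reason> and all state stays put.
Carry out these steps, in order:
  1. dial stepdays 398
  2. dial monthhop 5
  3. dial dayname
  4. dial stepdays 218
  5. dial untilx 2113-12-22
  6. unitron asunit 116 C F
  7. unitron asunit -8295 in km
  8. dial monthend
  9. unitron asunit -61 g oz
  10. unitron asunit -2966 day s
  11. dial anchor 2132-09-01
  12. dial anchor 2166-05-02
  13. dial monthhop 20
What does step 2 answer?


Answer: 2114-02-16

Derivation:
// dial stepdays(n: 398) => 2113-09-16
// dial monthhop(n: 5) => 2114-02-16
// dial dayname() => Friday
// dial stepdays(n: 218) => 2114-09-22
// dial untilx(d: 2113-12-22) => -274
// unitron asunit(v: 116, u_from: C, u_to: F) => 1204/5
// unitron asunit(v: -8295, u_from: in, u_to: km) => -210693/1000000
// dial monthend() => 2114-09-30
// unitron asunit(v: -61, u_from: g, u_to: oz) => -97600000/45359237
// unitron asunit(v: -2966, u_from: day, u_to: s) => -256262400
// dial anchor(d: 2132-09-01) => 2132-09-01
// dial anchor(d: 2166-05-02) => 2166-05-02
// dial monthhop(n: 20) => 2168-01-02


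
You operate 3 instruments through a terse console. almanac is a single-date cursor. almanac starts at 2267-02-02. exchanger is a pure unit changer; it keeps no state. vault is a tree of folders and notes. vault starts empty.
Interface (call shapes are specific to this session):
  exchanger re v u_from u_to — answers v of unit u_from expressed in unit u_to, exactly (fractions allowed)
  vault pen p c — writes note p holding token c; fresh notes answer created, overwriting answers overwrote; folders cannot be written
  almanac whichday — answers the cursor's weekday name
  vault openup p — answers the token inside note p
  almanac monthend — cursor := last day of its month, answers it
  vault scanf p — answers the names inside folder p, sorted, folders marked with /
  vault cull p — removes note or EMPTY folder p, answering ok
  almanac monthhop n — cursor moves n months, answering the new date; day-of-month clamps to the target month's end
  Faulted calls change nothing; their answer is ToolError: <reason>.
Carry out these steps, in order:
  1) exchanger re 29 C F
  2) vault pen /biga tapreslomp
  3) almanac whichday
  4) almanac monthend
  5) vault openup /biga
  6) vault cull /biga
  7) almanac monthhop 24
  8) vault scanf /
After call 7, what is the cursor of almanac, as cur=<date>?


Answer: cur=2269-02-28

Derivation:
Then exchanger re(v=29, u_from=C, u_to=F), → 421/5.
I try vault pen(p=/biga, c=tapreslomp), → created.
I run almanac whichday(), and observe Saturday.
Now I run almanac monthend(), and see 2267-02-28.
Then vault openup(p=/biga), giving tapreslomp.
I use vault cull(p=/biga), and get ok.
Using almanac monthhop(n=24), — result: 2269-02-28.
I use vault scanf(p=/), which returns [].


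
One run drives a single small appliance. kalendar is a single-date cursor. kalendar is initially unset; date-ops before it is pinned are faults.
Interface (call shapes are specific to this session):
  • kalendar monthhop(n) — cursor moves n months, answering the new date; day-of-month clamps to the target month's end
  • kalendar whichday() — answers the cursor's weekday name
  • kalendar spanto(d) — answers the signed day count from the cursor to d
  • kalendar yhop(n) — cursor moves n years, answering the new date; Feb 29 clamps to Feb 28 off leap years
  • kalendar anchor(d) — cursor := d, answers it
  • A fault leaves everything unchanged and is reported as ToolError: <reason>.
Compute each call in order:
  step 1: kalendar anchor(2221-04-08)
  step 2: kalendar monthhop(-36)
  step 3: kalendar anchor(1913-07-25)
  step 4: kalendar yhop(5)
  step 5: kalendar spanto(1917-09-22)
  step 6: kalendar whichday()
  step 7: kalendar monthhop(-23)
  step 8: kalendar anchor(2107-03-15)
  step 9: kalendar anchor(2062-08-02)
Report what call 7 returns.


Answer: 1916-08-25

Derivation:
Using kalendar anchor(d='2221-04-08'): 2221-04-08.
I invoke kalendar monthhop(n='-36'), — result: 2218-04-08.
I invoke kalendar anchor(d='1913-07-25'), yielding 1913-07-25.
Next I call kalendar yhop(n='5'), and see 1918-07-25.
Next I call kalendar spanto(d='1917-09-22'), — result: -306.
Now I run kalendar whichday(), and see Thursday.
Calling kalendar monthhop(n='-23'), — result: 1916-08-25.
Calling kalendar anchor(d='2107-03-15'), — result: 2107-03-15.
Using kalendar anchor(d='2062-08-02'), which returns 2062-08-02.


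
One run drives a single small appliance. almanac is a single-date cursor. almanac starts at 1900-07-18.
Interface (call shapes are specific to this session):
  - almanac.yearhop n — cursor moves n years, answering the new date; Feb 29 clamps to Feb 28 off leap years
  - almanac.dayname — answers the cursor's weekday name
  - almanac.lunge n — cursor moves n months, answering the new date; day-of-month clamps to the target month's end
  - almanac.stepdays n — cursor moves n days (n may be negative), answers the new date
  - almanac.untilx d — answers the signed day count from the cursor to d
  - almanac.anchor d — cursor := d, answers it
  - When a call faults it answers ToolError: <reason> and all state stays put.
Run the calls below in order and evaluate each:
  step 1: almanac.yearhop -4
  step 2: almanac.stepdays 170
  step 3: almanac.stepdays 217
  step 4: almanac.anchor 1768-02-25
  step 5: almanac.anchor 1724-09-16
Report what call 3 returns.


~$ almanac.yearhop n='-4'
  1896-07-18
~$ almanac.stepdays n='170'
  1897-01-04
~$ almanac.stepdays n='217'
  1897-08-09
~$ almanac.anchor d='1768-02-25'
  1768-02-25
~$ almanac.anchor d='1724-09-16'
  1724-09-16

Answer: 1897-08-09


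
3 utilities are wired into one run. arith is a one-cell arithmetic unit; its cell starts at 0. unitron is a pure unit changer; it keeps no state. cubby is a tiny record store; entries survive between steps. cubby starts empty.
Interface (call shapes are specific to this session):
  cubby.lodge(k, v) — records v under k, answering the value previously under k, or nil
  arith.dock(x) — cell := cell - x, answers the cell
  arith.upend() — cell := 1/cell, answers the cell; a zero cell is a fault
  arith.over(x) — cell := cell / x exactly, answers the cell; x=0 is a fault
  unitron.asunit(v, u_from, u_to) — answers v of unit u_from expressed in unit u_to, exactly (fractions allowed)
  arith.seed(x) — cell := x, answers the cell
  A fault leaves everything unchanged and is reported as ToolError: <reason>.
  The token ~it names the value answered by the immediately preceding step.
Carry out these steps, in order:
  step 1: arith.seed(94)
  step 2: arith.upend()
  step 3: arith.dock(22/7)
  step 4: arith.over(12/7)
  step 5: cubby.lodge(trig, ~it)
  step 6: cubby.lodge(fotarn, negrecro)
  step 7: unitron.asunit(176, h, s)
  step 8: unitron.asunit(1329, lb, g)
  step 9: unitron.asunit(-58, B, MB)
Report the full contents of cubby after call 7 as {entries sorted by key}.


Now I run arith.seed with x→94: 94.
Now I run arith.upend(), and get 1/94.
I try arith.dock with x→22/7, and see -2061/658.
I invoke arith.over with x→12/7, and see -687/376.
Now I run cubby.lodge with k→trig, v→~it, yielding nil.
I run cubby.lodge with k→fotarn, v→negrecro, — result: nil.
Next I call unitron.asunit with v→176, u_from→h, u_to→s, which returns 633600.
Next I call unitron.asunit with v→1329, u_from→lb, u_to→g, which returns 60282425973/100000.
Next I call unitron.asunit with v→-58, u_from→B, u_to→MB, giving -29/500000.

Answer: {fotarn=negrecro, trig=-687/376}


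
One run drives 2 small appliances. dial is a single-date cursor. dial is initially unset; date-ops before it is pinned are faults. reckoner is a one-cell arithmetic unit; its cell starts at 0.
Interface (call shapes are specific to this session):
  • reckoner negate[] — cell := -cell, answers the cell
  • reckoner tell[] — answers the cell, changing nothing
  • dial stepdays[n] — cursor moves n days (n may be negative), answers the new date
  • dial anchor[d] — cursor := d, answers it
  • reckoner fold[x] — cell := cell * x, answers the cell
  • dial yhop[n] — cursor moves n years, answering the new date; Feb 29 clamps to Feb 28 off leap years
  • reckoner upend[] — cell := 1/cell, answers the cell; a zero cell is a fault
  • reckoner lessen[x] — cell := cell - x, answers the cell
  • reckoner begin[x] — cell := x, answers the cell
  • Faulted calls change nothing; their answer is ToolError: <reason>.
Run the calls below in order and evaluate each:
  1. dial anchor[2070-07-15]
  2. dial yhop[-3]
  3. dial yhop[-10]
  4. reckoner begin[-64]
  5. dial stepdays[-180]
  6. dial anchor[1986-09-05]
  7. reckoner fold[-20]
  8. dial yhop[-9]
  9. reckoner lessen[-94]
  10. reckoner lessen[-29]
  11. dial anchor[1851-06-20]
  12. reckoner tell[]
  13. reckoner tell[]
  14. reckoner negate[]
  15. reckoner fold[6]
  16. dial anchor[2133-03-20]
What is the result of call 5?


> dial anchor d: 2070-07-15
[out] 2070-07-15
> dial yhop n: -3
[out] 2067-07-15
> dial yhop n: -10
[out] 2057-07-15
> reckoner begin x: -64
[out] -64
> dial stepdays n: -180
[out] 2057-01-16
> dial anchor d: 1986-09-05
[out] 1986-09-05
> reckoner fold x: -20
[out] 1280
> dial yhop n: -9
[out] 1977-09-05
> reckoner lessen x: -94
[out] 1374
> reckoner lessen x: -29
[out] 1403
> dial anchor d: 1851-06-20
[out] 1851-06-20
> reckoner tell
[out] 1403
> reckoner tell
[out] 1403
> reckoner negate
[out] -1403
> reckoner fold x: 6
[out] -8418
> dial anchor d: 2133-03-20
[out] 2133-03-20

Answer: 2057-01-16


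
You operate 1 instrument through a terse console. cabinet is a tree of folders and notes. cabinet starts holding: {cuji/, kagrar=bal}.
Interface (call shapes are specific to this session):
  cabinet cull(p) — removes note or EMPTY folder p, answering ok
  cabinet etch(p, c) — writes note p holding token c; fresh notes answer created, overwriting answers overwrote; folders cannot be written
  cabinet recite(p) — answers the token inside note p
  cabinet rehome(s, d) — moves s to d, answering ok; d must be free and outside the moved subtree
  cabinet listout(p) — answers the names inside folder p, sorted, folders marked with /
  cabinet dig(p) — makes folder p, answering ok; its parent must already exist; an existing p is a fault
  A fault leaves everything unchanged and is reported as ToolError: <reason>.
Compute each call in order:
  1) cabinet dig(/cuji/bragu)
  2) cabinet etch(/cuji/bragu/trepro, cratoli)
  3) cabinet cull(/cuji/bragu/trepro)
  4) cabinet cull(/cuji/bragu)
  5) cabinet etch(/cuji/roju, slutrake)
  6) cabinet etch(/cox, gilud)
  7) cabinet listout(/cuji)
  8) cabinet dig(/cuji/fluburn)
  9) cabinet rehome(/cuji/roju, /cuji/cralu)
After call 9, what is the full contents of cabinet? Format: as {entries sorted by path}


==> cabinet dig(p: /cuji/bragu)
<== ok
==> cabinet etch(p: /cuji/bragu/trepro, c: cratoli)
<== created
==> cabinet cull(p: /cuji/bragu/trepro)
<== ok
==> cabinet cull(p: /cuji/bragu)
<== ok
==> cabinet etch(p: /cuji/roju, c: slutrake)
<== created
==> cabinet etch(p: /cox, c: gilud)
<== created
==> cabinet listout(p: /cuji)
<== [roju]
==> cabinet dig(p: /cuji/fluburn)
<== ok
==> cabinet rehome(s: /cuji/roju, d: /cuji/cralu)
<== ok

Answer: {cox=gilud, cuji/, cuji/cralu=slutrake, cuji/fluburn/, kagrar=bal}


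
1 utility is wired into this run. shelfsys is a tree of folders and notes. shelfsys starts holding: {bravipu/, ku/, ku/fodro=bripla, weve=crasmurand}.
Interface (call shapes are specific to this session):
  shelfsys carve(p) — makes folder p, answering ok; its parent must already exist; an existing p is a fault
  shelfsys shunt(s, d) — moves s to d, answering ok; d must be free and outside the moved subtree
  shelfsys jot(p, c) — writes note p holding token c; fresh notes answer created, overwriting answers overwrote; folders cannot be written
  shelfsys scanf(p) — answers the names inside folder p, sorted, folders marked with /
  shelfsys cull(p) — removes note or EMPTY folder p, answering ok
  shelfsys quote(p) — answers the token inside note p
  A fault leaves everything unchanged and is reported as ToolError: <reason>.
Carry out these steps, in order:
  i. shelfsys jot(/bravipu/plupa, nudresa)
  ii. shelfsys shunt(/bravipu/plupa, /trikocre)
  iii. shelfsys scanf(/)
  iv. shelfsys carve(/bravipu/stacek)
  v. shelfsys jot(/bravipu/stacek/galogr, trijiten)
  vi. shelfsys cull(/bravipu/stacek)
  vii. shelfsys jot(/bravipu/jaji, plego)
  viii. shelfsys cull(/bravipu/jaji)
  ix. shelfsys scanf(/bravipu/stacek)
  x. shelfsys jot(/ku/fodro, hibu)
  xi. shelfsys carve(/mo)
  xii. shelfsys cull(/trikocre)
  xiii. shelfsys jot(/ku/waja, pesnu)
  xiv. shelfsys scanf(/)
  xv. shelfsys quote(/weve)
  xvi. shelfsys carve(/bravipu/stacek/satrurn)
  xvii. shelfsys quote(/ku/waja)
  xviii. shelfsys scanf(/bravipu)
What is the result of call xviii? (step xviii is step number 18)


I invoke shelfsys jot passing p=/bravipu/plupa, c=nudresa, and observe created.
Invoking shelfsys shunt passing s=/bravipu/plupa, d=/trikocre, yielding ok.
Now I run shelfsys scanf passing p=/, which returns [bravipu/, ku/, trikocre, weve].
I invoke shelfsys carve passing p=/bravipu/stacek, and observe ok.
Calling shelfsys jot passing p=/bravipu/stacek/galogr, c=trijiten: created.
I invoke shelfsys cull passing p=/bravipu/stacek, → ToolError: not empty.
Now I run shelfsys jot passing p=/bravipu/jaji, c=plego, giving created.
Calling shelfsys cull passing p=/bravipu/jaji, — result: ok.
I run shelfsys scanf passing p=/bravipu/stacek: [galogr].
I use shelfsys jot passing p=/ku/fodro, c=hibu, yielding overwrote.
Using shelfsys carve passing p=/mo, — result: ok.
Using shelfsys cull passing p=/trikocre, and observe ok.
I call shelfsys jot passing p=/ku/waja, c=pesnu, yielding created.
I run shelfsys scanf passing p=/, and get [bravipu/, ku/, mo/, weve].
I use shelfsys quote passing p=/weve, and observe crasmurand.
I call shelfsys carve passing p=/bravipu/stacek/satrurn, and observe ok.
Next I call shelfsys quote passing p=/ku/waja, → pesnu.
Invoking shelfsys scanf passing p=/bravipu, and get [stacek/].

Answer: [stacek/]


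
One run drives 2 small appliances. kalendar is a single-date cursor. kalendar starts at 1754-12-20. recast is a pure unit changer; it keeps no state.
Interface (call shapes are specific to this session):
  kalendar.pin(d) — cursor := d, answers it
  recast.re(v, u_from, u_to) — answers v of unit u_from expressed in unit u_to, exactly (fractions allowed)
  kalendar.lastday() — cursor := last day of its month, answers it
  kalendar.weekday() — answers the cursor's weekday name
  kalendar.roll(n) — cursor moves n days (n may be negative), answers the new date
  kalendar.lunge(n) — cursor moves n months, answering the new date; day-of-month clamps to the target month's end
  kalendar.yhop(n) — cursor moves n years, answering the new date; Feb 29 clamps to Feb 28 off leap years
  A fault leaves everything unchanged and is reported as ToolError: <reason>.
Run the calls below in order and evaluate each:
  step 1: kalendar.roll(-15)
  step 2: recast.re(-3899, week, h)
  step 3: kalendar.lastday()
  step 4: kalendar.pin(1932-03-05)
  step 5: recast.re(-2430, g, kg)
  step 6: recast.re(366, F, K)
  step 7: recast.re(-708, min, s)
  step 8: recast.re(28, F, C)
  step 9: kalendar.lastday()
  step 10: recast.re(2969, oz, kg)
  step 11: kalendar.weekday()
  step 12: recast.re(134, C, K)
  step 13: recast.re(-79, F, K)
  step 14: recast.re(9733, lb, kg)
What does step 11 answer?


% 1. kalendar.roll(-15) -> 1754-12-05
% 2. recast.re(-3899, week, h) -> -655032
% 3. kalendar.lastday() -> 1754-12-31
% 4. kalendar.pin(1932-03-05) -> 1932-03-05
% 5. recast.re(-2430, g, kg) -> -243/100
% 6. recast.re(366, F, K) -> 82567/180
% 7. recast.re(-708, min, s) -> -42480
% 8. recast.re(28, F, C) -> -20/9
% 9. kalendar.lastday() -> 1932-03-31
% 10. recast.re(2969, oz, kg) -> 134671574653/1600000000
% 11. kalendar.weekday() -> Thursday
% 12. recast.re(134, C, K) -> 8143/20
% 13. recast.re(-79, F, K) -> 12689/60
% 14. recast.re(9733, lb, kg) -> 441481453721/100000000

Answer: Thursday


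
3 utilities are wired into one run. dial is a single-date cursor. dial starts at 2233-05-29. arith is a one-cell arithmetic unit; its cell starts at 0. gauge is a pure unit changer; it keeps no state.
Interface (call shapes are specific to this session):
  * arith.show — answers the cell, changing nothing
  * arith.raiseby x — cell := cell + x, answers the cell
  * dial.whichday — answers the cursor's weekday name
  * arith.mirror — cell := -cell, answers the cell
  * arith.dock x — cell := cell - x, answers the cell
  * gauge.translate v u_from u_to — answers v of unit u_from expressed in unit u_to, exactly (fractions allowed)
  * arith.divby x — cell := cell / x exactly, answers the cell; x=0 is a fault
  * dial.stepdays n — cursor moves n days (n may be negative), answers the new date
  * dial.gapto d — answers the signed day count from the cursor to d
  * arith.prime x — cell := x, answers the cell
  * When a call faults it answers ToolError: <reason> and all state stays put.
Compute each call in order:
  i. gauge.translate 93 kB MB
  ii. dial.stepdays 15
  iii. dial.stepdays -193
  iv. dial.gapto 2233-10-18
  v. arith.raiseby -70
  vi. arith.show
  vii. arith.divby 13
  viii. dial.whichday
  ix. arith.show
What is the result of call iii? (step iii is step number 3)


CALL translate[v→93; u_from→kB; u_to→MB]
RET  93/1000
CALL stepdays[n→15]
RET  2233-06-13
CALL stepdays[n→-193]
RET  2232-12-02
CALL gapto[d→2233-10-18]
RET  320
CALL raiseby[x→-70]
RET  -70
CALL show[]
RET  -70
CALL divby[x→13]
RET  -70/13
CALL whichday[]
RET  Sunday
CALL show[]
RET  -70/13

Answer: 2232-12-02


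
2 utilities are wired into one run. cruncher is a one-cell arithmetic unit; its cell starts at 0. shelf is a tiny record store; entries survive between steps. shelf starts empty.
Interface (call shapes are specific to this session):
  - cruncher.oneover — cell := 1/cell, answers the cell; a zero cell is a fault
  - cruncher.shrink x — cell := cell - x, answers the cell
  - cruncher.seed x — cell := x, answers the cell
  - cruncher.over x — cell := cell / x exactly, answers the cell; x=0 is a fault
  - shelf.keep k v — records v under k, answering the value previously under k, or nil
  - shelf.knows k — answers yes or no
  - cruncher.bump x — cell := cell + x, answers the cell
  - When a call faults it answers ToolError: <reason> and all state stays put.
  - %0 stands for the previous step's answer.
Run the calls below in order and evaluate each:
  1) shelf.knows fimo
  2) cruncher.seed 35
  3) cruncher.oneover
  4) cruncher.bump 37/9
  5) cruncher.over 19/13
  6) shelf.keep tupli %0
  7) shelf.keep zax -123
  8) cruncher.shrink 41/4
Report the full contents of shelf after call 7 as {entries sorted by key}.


Answer: {tupli=16952/5985, zax=-123}

Derivation:
~$ shelf.knows k: fimo
= no
~$ cruncher.seed x: 35
= 35
~$ cruncher.oneover
= 1/35
~$ cruncher.bump x: 37/9
= 1304/315
~$ cruncher.over x: 19/13
= 16952/5985
~$ shelf.keep k: tupli v: %0
= nil
~$ shelf.keep k: zax v: -123
= nil
~$ cruncher.shrink x: 41/4
= -177577/23940


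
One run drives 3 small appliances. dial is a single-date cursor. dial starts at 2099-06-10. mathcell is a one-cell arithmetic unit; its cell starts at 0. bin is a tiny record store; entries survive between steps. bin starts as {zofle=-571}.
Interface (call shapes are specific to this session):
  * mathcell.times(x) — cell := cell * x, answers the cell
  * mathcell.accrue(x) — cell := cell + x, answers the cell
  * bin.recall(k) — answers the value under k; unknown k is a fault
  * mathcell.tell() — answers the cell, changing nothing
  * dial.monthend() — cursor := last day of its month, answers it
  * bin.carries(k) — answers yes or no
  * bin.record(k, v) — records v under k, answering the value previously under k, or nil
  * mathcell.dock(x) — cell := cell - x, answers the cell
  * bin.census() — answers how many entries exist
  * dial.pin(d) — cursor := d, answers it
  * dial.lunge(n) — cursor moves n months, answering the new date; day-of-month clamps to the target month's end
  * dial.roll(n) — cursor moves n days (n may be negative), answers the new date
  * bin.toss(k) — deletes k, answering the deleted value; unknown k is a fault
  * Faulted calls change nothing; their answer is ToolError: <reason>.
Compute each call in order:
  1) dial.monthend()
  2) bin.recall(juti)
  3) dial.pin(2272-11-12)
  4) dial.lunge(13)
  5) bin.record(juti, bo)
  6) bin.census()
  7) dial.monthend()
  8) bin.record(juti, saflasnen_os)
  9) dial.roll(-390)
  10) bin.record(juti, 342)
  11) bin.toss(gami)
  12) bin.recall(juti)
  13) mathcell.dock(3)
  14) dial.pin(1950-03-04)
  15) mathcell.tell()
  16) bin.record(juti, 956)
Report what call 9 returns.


Answer: 2272-12-06

Derivation:
Now I run dial.monthend, which returns 2099-06-30.
Calling bin.recall(k→juti), yielding ToolError: no such key juti.
Calling dial.pin(d→2272-11-12), — result: 2272-11-12.
Using dial.lunge(n→13), and see 2273-12-12.
Then bin.record(k→juti, v→bo), and observe nil.
I call bin.census, and see 2.
I invoke dial.monthend(): 2273-12-31.
I use bin.record(k→juti, v→saflasnen_os), which returns bo.
I run dial.roll(n→-390), and get 2272-12-06.
Invoking bin.record(k→juti, v→342), which returns saflasnen_os.
Next I call bin.toss(k→gami), yielding ToolError: no such key gami.
Then bin.recall(k→juti), and get 342.
Then mathcell.dock(x→3), → -3.
I use dial.pin(d→1950-03-04), yielding 1950-03-04.
Next I call mathcell.tell, and see -3.
Now I run bin.record(k→juti, v→956), → 342.
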